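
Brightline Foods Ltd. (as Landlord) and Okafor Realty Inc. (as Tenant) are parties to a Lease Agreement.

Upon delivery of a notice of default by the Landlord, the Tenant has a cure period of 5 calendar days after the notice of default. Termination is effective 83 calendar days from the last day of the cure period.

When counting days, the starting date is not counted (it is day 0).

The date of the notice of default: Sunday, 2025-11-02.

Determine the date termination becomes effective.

The last day of the cure period: 5 calendar days after 2025-11-02 is 2025-11-07.
The date termination becomes effective: 2025-11-07 + 83 days = 2026-01-29.

2026-01-29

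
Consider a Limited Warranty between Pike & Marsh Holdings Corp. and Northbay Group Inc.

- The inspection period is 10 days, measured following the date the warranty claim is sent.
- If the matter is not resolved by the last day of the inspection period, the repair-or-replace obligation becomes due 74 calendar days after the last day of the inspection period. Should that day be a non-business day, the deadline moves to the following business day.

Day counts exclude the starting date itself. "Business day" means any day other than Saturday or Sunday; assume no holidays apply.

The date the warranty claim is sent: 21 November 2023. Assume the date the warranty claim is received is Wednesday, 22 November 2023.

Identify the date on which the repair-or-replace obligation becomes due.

The last day of the inspection period: 10 calendar days after 21 November 2023 is 1 December 2023.
The date on which the repair-or-replace obligation becomes due: 74 calendar days after 1 December 2023 is 13 February 2024. 13 February 2024 is a Tuesday, so no roll-forward applies.

13 February 2024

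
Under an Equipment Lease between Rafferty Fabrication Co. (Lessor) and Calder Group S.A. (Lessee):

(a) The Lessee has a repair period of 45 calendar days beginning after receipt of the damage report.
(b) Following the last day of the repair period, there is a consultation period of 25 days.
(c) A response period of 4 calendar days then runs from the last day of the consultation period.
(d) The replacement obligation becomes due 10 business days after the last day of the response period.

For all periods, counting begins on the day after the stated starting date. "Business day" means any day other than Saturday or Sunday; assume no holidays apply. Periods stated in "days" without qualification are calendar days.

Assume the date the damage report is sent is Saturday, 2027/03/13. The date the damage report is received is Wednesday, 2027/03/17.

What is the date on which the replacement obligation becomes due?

Adding 45 calendar days to 2027/03/17 gives 2027/05/01, which is the last day of the repair period.
The last day of the consultation period: 2027/05/01 + 25 days = 2027/05/26.
Adding 4 calendar days to 2027/05/26 gives 2027/05/30, which is the last day of the response period.
The date on which the replacement obligation becomes due: counting 10 business days from Sunday, 2027/05/30 (May 31, Jun 1, Jun 2, Jun 3, Jun 4, Jun 7, Jun 8, Jun 9, Jun 10, Jun 11, skipping weekends) reaches Friday, 2027/06/11.

2027/06/11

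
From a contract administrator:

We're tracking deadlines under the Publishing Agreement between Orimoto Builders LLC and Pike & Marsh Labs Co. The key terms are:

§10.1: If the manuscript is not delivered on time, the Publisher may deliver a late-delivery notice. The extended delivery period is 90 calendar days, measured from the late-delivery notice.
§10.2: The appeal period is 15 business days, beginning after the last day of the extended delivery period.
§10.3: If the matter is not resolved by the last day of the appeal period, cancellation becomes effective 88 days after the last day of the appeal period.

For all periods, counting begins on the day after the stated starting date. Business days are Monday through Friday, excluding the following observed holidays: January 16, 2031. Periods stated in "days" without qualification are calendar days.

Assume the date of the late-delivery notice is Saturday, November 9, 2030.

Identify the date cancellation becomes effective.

May 27, 2031

The last day of the extended delivery period: 90 calendar days after November 9, 2030 is February 7, 2031.
The last day of the appeal period: 15 business days after Friday, February 7, 2031, skipping weekends — Feb 10, Feb 11, Feb 12, Feb 13, …, Feb 26, Feb 27, Feb 28 — lands on Friday, February 28, 2031.
The date cancellation becomes effective: February 28, 2031 + 88 days = May 27, 2031.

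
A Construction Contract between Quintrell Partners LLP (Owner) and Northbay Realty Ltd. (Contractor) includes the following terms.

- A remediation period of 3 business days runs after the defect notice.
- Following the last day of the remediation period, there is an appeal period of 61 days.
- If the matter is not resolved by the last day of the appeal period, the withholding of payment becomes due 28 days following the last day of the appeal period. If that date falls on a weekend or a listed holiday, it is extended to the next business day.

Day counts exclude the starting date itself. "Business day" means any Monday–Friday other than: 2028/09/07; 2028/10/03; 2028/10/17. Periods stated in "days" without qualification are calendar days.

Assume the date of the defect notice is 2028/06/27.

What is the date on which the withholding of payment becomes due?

2028/09/27

The last day of the remediation period: counting 3 business days from Tuesday, 2028/06/27 (Jun 28, Jun 29, Jun 30, skipping weekends) reaches Friday, 2028/06/30.
The last day of the appeal period: 2028/06/30 + 61 days = 2028/08/30.
The date on which the withholding of payment becomes due: 2028/08/30 + 28 days = 2028/09/27. 2028/09/27 is a Wednesday and is not a listed holiday, so no roll-forward applies.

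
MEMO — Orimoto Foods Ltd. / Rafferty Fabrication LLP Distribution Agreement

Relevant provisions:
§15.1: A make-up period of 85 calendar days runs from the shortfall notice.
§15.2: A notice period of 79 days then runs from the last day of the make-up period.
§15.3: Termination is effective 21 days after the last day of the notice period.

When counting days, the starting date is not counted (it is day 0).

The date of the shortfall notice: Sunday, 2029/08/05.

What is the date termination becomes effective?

The last day of the make-up period: 85 calendar days after 2029/08/05 is 2029/10/29.
The last day of the notice period: 79 calendar days after 2029/10/29 is 2030/01/16.
The date termination becomes effective: 2030/01/16 + 21 days = 2030/02/06.

2030/02/06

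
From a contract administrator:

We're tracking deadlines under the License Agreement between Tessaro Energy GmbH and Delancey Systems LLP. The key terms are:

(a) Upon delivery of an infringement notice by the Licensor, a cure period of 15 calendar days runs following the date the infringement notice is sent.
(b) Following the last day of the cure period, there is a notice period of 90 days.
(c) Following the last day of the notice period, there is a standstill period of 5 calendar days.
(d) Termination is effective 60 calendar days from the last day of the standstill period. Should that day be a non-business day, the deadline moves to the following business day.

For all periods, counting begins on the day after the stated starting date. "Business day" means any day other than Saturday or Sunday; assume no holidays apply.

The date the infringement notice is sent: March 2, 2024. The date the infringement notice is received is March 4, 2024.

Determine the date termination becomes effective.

The last day of the cure period: 15 calendar days after March 2, 2024 is March 17, 2024.
The last day of the notice period: March 17, 2024 + 90 days = June 15, 2024.
The last day of the standstill period: 5 calendar days after June 15, 2024 is June 20, 2024.
The date termination becomes effective: June 20, 2024 + 60 days = August 19, 2024. August 19, 2024 is a Monday, so no roll-forward applies.

August 19, 2024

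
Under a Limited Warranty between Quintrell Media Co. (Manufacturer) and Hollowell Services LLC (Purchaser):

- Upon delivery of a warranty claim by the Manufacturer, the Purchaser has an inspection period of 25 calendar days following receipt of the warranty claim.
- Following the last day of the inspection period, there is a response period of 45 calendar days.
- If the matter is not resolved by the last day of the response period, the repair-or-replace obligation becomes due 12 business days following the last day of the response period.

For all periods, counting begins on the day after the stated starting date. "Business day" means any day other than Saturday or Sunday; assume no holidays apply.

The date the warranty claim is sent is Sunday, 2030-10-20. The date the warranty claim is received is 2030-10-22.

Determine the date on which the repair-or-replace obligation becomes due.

2031-01-16

Adding 25 calendar days to 2030-10-22 gives 2030-11-16, which is the last day of the inspection period.
The last day of the response period: 2030-11-16 + 45 days = 2030-12-31.
The date on which the repair-or-replace obligation becomes due: 12 business days after Tuesday, 2030-12-31, skipping weekends — Jan 1, Jan 2, Jan 3, Jan 6, …, Jan 14, Jan 15, Jan 16 — lands on Thursday, 2031-01-16.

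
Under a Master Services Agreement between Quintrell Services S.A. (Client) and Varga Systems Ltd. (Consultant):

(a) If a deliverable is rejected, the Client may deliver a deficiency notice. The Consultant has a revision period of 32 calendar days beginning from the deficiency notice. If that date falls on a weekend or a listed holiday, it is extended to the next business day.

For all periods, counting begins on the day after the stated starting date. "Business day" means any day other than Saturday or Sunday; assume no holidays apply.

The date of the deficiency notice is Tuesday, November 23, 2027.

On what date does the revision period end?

Adding 32 calendar days to November 23, 2027 gives December 25, 2027, which is the last day of the revision period. That falls on a Saturday, so it rolls to the next business day, Monday, December 27, 2027.

December 27, 2027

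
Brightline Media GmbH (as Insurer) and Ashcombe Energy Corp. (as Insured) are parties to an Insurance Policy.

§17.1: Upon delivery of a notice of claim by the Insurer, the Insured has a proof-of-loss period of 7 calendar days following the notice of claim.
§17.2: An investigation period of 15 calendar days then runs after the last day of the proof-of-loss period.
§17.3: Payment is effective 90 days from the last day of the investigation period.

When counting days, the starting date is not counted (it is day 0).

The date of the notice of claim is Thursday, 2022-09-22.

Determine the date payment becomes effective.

2023-01-12

The last day of the proof-of-loss period: 7 calendar days after 2022-09-22 is 2022-09-29.
The last day of the investigation period: 2022-09-29 + 15 days = 2022-10-14.
The date payment becomes effective: 2022-10-14 + 90 days = 2023-01-12.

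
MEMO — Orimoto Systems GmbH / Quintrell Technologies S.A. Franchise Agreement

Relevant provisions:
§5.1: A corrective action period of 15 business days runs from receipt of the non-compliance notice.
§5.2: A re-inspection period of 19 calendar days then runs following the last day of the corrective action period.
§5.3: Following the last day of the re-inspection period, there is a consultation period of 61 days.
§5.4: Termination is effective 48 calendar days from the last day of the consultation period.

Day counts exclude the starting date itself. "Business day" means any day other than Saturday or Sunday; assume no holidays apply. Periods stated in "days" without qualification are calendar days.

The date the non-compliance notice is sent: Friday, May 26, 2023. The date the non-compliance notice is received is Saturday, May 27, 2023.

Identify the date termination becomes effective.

The last day of the corrective action period: counting 15 business days from Saturday, May 27, 2023 (May 29, May 30, May 31, Jun 1, …, Jun 14, Jun 15, Jun 16, skipping weekends) reaches Friday, June 16, 2023.
The last day of the re-inspection period: June 16, 2023 + 19 days = July 5, 2023.
The last day of the consultation period: 61 calendar days after July 5, 2023 is September 4, 2023.
Adding 48 calendar days to September 4, 2023 gives October 22, 2023, which is the date termination becomes effective.

October 22, 2023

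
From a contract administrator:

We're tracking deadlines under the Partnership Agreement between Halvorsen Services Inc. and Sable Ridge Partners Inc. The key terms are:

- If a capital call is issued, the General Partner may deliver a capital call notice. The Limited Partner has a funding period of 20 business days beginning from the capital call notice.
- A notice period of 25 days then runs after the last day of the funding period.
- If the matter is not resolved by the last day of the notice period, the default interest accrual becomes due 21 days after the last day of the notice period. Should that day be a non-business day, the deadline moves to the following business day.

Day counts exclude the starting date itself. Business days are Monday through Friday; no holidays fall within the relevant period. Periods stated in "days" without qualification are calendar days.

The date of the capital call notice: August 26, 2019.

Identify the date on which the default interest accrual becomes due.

The last day of the funding period: counting 20 business days from Monday, August 26, 2019 (Aug 27, Aug 28, Aug 29, Aug 30, …, Sep 19, Sep 20, Sep 23, skipping weekends) reaches Monday, September 23, 2019.
The last day of the notice period: 25 calendar days after September 23, 2019 is October 18, 2019.
The date on which the default interest accrual becomes due: 21 calendar days after October 18, 2019 is November 8, 2019. November 8, 2019 is a Friday, so no roll-forward applies.

November 8, 2019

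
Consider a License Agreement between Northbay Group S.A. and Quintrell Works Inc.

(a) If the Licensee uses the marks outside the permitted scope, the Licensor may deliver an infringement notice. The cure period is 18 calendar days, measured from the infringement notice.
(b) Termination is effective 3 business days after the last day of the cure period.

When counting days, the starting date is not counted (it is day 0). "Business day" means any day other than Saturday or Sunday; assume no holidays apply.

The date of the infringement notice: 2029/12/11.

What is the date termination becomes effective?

2030/01/02

Adding 18 calendar days to 2029/12/11 gives 2029/12/29, which is the last day of the cure period.
The date termination becomes effective: 3 business days after Saturday, 2029/12/29, skipping weekends — Dec 31, Jan 1, Jan 2 — lands on Wednesday, 2030/01/02.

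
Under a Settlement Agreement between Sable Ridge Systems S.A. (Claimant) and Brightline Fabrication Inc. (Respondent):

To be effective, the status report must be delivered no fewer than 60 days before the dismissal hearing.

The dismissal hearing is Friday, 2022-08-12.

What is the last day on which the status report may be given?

2022-06-13

Counting back 60 calendar days from 2022-08-12 gives 2022-06-13.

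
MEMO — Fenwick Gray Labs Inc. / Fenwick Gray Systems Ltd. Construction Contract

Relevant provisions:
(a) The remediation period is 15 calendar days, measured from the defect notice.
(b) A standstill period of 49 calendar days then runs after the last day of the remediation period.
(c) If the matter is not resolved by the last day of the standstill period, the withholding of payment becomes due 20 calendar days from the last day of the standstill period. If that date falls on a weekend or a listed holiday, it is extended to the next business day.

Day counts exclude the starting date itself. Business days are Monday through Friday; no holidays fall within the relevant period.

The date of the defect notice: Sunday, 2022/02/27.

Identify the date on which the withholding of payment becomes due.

Adding 15 calendar days to 2022/02/27 gives 2022/03/14, which is the last day of the remediation period.
The last day of the standstill period: 49 calendar days after 2022/03/14 is 2022/05/02.
Adding 20 calendar days to 2022/05/02 gives 2022/05/22, which is the date on which the withholding of payment becomes due. That falls on a Sunday, so it rolls to the next business day, Monday, 2022/05/23.

2022/05/23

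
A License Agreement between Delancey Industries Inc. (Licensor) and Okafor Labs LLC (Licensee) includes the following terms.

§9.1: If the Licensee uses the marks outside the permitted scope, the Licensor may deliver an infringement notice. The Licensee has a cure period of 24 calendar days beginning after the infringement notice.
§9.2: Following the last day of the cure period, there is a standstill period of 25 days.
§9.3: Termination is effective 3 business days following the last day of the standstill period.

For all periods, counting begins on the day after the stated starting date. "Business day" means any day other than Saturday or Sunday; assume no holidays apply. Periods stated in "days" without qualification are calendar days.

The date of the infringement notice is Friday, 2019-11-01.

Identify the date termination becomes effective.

The last day of the cure period: 2019-11-01 + 24 days = 2019-11-25.
The last day of the standstill period: 25 calendar days after 2019-11-25 is 2019-12-20.
The date termination becomes effective: counting 3 business days from Friday, 2019-12-20 (Dec 23, Dec 24, Dec 25, skipping weekends) reaches Wednesday, 2019-12-25.

2019-12-25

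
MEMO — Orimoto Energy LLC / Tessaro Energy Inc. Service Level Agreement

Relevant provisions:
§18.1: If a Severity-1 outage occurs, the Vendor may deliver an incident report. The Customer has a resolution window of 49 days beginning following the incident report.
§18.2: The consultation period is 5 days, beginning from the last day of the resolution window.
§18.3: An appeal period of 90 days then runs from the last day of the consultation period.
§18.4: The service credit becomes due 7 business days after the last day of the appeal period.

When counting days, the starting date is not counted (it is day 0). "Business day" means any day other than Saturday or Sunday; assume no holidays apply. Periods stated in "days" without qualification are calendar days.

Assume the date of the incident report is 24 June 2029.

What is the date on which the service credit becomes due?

The last day of the resolution window: 49 calendar days after 24 June 2029 is 12 August 2029.
Adding 5 calendar days to 12 August 2029 gives 17 August 2029, which is the last day of the consultation period.
The last day of the appeal period: 17 August 2029 + 90 days = 15 November 2029.
The date on which the service credit becomes due: counting 7 business days from Thursday, 15 November 2029 (Nov 16, Nov 19, Nov 20, Nov 21, Nov 22, Nov 23, Nov 26, skipping weekends) reaches Monday, 26 November 2029.

26 November 2029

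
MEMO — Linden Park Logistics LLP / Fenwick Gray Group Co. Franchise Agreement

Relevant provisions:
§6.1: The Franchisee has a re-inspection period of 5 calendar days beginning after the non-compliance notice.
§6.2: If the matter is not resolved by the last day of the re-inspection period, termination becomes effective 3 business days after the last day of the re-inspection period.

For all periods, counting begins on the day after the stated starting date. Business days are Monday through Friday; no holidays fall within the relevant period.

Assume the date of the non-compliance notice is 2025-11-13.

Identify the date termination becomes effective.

2025-11-21

The last day of the re-inspection period: 2025-11-13 + 5 days = 2025-11-18.
The date termination becomes effective: 3 business days after Tuesday, 2025-11-18, skipping weekends — Nov 19, Nov 20, Nov 21 — lands on Friday, 2025-11-21.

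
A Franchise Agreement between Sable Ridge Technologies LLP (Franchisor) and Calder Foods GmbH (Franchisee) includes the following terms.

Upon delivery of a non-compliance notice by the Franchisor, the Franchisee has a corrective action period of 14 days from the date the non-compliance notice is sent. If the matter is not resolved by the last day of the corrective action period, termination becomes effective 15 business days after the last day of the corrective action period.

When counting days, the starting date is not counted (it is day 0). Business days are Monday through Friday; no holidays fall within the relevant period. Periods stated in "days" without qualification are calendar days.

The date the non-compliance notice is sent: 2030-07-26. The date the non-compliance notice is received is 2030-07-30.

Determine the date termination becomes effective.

2030-08-30

The last day of the corrective action period: 2030-07-26 + 14 days = 2030-08-09.
The date termination becomes effective: 15 business days after Friday, 2030-08-09, skipping weekends — Aug 12, Aug 13, Aug 14, Aug 15, …, Aug 28, Aug 29, Aug 30 — lands on Friday, 2030-08-30.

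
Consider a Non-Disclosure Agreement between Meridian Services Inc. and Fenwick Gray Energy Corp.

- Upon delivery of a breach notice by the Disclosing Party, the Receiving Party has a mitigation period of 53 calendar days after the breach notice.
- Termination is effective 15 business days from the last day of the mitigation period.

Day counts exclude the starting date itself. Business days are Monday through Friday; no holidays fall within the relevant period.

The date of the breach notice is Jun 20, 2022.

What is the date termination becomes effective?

Adding 53 calendar days to Jun 20, 2022 gives Aug 12, 2022, which is the last day of the mitigation period.
The date termination becomes effective: 15 business days after Friday, Aug 12, 2022, skipping weekends — Aug 15, Aug 16, Aug 17, Aug 18, …, Aug 31, Sep 1, Sep 2 — lands on Friday, Sep 2, 2022.

Sep 2, 2022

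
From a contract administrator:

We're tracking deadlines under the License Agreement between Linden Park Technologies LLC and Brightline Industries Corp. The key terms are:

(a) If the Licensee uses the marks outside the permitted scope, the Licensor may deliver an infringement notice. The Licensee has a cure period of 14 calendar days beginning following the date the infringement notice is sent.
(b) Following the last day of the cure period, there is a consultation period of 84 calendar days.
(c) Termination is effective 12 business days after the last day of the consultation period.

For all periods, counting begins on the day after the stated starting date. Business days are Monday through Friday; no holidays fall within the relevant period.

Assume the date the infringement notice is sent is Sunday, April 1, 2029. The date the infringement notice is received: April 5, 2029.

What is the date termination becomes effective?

The last day of the cure period: 14 calendar days after April 1, 2029 is April 15, 2029.
Adding 84 calendar days to April 15, 2029 gives July 8, 2029, which is the last day of the consultation period.
From Sunday, July 8, 2029, 12 business days (Jul 9, Jul 10, Jul 11, Jul 12, …, Jul 20, Jul 23, Jul 24, skipping weekends) brings us to Tuesday, July 24, 2029, which is the date termination becomes effective.

July 24, 2029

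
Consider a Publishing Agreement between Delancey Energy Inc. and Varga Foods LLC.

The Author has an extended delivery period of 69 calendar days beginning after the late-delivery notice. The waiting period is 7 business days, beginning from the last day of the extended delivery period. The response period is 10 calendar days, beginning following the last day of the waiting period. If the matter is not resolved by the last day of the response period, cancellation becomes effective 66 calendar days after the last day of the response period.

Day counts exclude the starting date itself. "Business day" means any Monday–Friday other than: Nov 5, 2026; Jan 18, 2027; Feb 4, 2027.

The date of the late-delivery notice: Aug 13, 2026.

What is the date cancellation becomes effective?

Adding 69 calendar days to Aug 13, 2026 gives Oct 21, 2026, which is the last day of the extended delivery period.
The last day of the waiting period: counting 7 business days from Wednesday, Oct 21, 2026 (Oct 22, Oct 23, Oct 26, Oct 27, Oct 28, Oct 29, Oct 30, skipping weekends) reaches Friday, Oct 30, 2026.
Adding 10 calendar days to Oct 30, 2026 gives Nov 9, 2026, which is the last day of the response period.
The date cancellation becomes effective: Nov 9, 2026 + 66 days = Jan 14, 2027.

Jan 14, 2027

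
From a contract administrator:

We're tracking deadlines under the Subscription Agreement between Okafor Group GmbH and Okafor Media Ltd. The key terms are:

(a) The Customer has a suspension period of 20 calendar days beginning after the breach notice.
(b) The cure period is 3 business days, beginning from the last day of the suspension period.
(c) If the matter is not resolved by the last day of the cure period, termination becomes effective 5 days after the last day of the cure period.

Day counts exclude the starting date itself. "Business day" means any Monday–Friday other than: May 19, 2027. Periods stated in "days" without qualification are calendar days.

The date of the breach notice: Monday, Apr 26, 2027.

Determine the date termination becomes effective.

Adding 20 calendar days to Apr 26, 2027 gives May 16, 2027, which is the last day of the suspension period.
From Sunday, May 16, 2027, 3 business days (May 17, May 18, May 20, skipping weekends and the listed holiday on May 19) brings us to Thursday, May 20, 2027, which is the last day of the cure period.
Adding 5 calendar days to May 20, 2027 gives May 25, 2027, which is the date termination becomes effective.

May 25, 2027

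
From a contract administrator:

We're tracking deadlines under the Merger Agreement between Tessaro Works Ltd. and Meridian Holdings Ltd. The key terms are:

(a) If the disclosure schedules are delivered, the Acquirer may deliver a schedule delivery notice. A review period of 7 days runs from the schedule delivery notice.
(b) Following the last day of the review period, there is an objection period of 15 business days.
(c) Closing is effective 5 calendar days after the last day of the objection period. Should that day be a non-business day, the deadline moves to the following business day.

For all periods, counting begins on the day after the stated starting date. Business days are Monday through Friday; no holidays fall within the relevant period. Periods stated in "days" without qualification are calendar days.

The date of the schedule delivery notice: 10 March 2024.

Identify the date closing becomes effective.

The last day of the review period: 7 calendar days after 10 March 2024 is 17 March 2024.
The last day of the objection period: 15 business days after Sunday, 17 March 2024, skipping weekends — Mar 18, Mar 19, Mar 20, Mar 21, …, Apr 3, Apr 4, Apr 5 — lands on Friday, 5 April 2024.
The date closing becomes effective: 5 April 2024 + 5 days = 10 April 2024. 10 April 2024 is a Wednesday, so no roll-forward applies.

10 April 2024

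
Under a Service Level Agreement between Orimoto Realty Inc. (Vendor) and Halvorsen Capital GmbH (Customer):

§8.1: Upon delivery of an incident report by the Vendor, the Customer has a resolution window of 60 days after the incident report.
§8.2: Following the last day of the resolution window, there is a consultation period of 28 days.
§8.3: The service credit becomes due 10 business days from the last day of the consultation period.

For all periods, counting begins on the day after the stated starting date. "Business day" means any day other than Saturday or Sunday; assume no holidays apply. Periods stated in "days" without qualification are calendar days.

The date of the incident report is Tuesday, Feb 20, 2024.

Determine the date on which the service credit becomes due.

The last day of the resolution window: Feb 20, 2024 + 60 days = Apr 20, 2024.
The last day of the consultation period: Apr 20, 2024 + 28 days = May 18, 2024.
The date on which the service credit becomes due: 10 business days after Saturday, May 18, 2024, skipping weekends — May 20, May 21, May 22, May 23, May 24, May 27, May 28, May 29, May 30, May 31 — lands on Friday, May 31, 2024.

May 31, 2024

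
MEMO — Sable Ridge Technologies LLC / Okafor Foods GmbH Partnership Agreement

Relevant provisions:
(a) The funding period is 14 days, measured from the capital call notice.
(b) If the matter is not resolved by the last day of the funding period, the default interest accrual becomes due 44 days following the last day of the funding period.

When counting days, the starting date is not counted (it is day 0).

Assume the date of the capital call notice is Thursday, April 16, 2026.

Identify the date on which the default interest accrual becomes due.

June 13, 2026

Adding 14 calendar days to April 16, 2026 gives April 30, 2026, which is the last day of the funding period.
The date on which the default interest accrual becomes due: 44 calendar days after April 30, 2026 is June 13, 2026.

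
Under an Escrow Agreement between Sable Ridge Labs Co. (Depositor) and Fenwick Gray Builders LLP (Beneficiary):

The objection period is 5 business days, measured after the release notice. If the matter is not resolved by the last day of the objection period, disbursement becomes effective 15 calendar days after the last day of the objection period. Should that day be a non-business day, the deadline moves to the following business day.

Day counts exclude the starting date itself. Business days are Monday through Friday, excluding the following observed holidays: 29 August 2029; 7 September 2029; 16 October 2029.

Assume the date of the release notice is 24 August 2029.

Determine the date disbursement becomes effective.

18 September 2029

From Friday, 24 August 2029, 5 business days (Aug 27, Aug 28, Aug 30, Aug 31, Sep 3, skipping weekends and the listed holiday on Aug 29) brings us to Monday, 3 September 2029, which is the last day of the objection period.
Adding 15 calendar days to 3 September 2029 gives 18 September 2029, which is the date disbursement becomes effective. 18 September 2029 is a Tuesday and is not a listed holiday, so no roll-forward applies.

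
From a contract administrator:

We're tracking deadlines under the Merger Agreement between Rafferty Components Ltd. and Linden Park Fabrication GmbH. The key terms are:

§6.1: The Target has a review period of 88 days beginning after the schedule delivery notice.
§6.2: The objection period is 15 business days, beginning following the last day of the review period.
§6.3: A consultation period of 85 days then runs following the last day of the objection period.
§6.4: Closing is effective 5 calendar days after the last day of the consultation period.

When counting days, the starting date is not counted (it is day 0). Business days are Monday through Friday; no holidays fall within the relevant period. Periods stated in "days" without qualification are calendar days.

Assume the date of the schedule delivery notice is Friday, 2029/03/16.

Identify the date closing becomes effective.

The last day of the review period: 2029/03/16 + 88 days = 2029/06/12.
From Tuesday, 2029/06/12, 15 business days (Jun 13, Jun 14, Jun 15, Jun 18, …, Jun 29, Jul 2, Jul 3, skipping weekends) brings us to Tuesday, 2029/07/03, which is the last day of the objection period.
Adding 85 calendar days to 2029/07/03 gives 2029/09/26, which is the last day of the consultation period.
The date closing becomes effective: 2029/09/26 + 5 days = 2029/10/01.

2029/10/01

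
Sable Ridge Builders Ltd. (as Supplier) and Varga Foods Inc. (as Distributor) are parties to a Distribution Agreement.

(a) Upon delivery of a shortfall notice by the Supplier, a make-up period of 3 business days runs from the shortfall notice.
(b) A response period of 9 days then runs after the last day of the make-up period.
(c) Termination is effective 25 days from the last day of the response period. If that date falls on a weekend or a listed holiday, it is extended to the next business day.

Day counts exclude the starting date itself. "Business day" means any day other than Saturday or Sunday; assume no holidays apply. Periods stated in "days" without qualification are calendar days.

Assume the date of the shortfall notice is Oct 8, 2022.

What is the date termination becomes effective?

The last day of the make-up period: counting 3 business days from Saturday, Oct 8, 2022 (Oct 10, Oct 11, Oct 12, skipping weekends) reaches Wednesday, Oct 12, 2022.
The last day of the response period: Oct 12, 2022 + 9 days = Oct 21, 2022.
The date termination becomes effective: Oct 21, 2022 + 25 days = Nov 15, 2022. Nov 15, 2022 is a Tuesday, so no roll-forward applies.

Nov 15, 2022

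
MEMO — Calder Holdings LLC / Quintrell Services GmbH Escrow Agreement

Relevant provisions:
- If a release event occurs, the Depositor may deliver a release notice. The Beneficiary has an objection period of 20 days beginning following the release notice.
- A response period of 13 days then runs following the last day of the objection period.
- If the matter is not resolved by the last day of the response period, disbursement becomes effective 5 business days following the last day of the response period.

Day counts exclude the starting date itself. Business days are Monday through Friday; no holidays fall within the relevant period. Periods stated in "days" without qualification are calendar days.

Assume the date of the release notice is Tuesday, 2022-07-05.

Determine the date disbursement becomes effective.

2022-08-12

The last day of the objection period: 2022-07-05 + 20 days = 2022-07-25.
Adding 13 calendar days to 2022-07-25 gives 2022-08-07, which is the last day of the response period.
From Sunday, 2022-08-07, 5 business days (Aug 8, Aug 9, Aug 10, Aug 11, Aug 12, skipping weekends) brings us to Friday, 2022-08-12, which is the date disbursement becomes effective.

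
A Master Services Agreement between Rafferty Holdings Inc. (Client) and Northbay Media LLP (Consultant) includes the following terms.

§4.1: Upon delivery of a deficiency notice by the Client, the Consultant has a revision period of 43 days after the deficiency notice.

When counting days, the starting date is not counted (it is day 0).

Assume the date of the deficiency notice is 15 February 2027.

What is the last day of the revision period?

30 March 2027

Adding 43 calendar days to 15 February 2027 gives 30 March 2027, which is the last day of the revision period.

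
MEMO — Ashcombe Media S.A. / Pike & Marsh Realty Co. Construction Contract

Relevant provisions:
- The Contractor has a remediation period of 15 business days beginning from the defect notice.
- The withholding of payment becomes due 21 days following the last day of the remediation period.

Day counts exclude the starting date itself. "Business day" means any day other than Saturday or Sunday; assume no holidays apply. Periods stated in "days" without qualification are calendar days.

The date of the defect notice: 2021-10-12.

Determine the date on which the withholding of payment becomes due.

From Tuesday, 2021-10-12, 15 business days (Oct 13, Oct 14, Oct 15, Oct 18, …, Oct 29, Nov 1, Nov 2, skipping weekends) brings us to Tuesday, 2021-11-02, which is the last day of the remediation period.
Adding 21 calendar days to 2021-11-02 gives 2021-11-23, which is the date on which the withholding of payment becomes due.

2021-11-23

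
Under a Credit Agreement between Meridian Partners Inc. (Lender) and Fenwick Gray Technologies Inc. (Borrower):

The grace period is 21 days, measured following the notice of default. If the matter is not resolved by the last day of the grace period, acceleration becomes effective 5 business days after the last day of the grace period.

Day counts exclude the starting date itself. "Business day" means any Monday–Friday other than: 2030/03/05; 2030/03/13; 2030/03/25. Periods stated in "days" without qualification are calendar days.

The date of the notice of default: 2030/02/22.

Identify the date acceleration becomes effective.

2030/03/22

The last day of the grace period: 2030/02/22 + 21 days = 2030/03/15.
From Friday, 2030/03/15, 5 business days (Mar 18, Mar 19, Mar 20, Mar 21, Mar 22, skipping weekends) brings us to Friday, 2030/03/22, which is the date acceleration becomes effective.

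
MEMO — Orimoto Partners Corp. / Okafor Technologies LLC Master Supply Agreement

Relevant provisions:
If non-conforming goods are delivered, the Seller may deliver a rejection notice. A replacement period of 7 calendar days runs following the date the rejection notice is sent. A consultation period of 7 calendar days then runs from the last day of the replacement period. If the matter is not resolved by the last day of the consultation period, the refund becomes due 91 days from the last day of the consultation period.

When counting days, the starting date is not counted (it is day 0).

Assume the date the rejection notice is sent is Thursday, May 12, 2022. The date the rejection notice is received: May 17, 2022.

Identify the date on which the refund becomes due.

Adding 7 calendar days to May 12, 2022 gives May 19, 2022, which is the last day of the replacement period.
The last day of the consultation period: May 19, 2022 + 7 days = May 26, 2022.
The date on which the refund becomes due: May 26, 2022 + 91 days = Aug 25, 2022.

Aug 25, 2022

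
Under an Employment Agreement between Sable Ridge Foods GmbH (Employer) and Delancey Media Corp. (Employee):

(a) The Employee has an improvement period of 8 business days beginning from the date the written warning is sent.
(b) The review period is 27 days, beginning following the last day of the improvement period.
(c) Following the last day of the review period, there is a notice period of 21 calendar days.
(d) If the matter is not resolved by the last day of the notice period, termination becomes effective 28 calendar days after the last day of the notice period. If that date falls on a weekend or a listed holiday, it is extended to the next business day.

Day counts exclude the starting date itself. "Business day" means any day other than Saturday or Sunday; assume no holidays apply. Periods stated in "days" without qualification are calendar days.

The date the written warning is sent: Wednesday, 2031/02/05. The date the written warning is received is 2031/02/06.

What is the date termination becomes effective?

The last day of the improvement period: counting 8 business days from Wednesday, 2031/02/05 (Feb 6, Feb 7, Feb 10, Feb 11, Feb 12, Feb 13, Feb 14, Feb 17, skipping weekends) reaches Monday, 2031/02/17.
The last day of the review period: 2031/02/17 + 27 days = 2031/03/16.
Adding 21 calendar days to 2031/03/16 gives 2031/04/06, which is the last day of the notice period.
The date termination becomes effective: 2031/04/06 + 28 days = 2031/05/04. That falls on a Sunday, so it rolls to the next business day, Monday, 2031/05/05.

2031/05/05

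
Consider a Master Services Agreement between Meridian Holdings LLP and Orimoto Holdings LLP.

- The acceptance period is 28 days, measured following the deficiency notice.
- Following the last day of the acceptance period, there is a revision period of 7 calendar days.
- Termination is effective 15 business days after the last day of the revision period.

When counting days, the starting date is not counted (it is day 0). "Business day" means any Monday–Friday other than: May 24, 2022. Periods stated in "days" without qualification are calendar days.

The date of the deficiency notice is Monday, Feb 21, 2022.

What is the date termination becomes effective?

Adding 28 calendar days to Feb 21, 2022 gives Mar 21, 2022, which is the last day of the acceptance period.
The last day of the revision period: 7 calendar days after Mar 21, 2022 is Mar 28, 2022.
The date termination becomes effective: 15 business days after Monday, Mar 28, 2022, skipping weekends — Mar 29, Mar 30, Mar 31, Apr 1, …, Apr 14, Apr 15, Apr 18 — lands on Monday, Apr 18, 2022.

Apr 18, 2022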